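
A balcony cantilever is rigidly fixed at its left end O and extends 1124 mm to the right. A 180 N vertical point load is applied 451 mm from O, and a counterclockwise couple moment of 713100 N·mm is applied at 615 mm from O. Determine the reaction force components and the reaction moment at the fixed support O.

O_x = 0, O_y = 180.0 N, M_O = -631900 N·mm

ΣF_x = 0: O_x = 0.
ΣF_y = 0: O_y − 180 = 0 → O_y = 180.0 N.
ΣM about O: M_O − 180·451 + 713100 = 0 → M_O = -631900 N·mm.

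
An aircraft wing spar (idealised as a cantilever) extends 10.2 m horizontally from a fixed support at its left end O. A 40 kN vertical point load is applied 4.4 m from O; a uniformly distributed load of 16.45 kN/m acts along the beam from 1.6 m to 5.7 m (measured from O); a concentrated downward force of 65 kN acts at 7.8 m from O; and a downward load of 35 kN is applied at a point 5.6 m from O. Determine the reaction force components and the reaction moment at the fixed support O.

Resultant of the distributed load: 16.45 × 4.1 = 67.445 kN at 3.65 m from O.
ΣF_x = 0: O_x = 0.
ΣF_y = 0: O_y − 40 − 16.45·4.1 − 65 − 35 = 0 → O_y = 207.4 kN.
ΣM about O: M_O − 40·4.4 − (16.45·4.1)·3.65 − 65·7.8 − 35·5.6 = 0 → M_O = 1125 kN·m.

O_x = 0, O_y = 207.4 kN, M_O = 1125 kN·m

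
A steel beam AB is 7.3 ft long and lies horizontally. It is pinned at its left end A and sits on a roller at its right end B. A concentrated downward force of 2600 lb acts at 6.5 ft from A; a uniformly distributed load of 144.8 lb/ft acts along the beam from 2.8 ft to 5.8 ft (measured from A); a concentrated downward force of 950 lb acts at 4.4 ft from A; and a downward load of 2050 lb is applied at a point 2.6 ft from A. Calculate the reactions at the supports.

Resultant of the distributed load: 144.8 × 3 = 434.4 lb at 4.3 ft from A.
ΣM about A: B_y·7.3 − 2600·6.5 − (144.8·3)·4.3 − 950·4.4 − 2050·2.6 = 0 → B_y = 28277.92/7.3 = 3873.69 ≈ 3874 lb.
ΣF_y = 0: A_y + 3873.69 − 2600 − 144.8·3 − 950 − 2050 = 0 → A_y = 2161 lb.
ΣF_x = 0: no horizontal applied forces, so A_x = 0.

A_x = 0, A_y = 2161 lb, B_y = 3874 lb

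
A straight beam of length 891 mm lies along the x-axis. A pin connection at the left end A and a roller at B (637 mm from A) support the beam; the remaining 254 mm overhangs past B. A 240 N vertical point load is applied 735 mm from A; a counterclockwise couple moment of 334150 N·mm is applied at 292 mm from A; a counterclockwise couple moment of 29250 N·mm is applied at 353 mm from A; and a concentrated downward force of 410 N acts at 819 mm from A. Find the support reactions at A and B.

Taking moments about A: B_y·637 − 240·735 + 334150 + 29250 − 410·819 = 0 → B_y = 148790/637 = 233.579 ≈ 233.6 N.
ΣF_y = 0: A_y + 233.579 − 240 − 410 = 0 → A_y = 416.4 N.
ΣF_x = 0: no horizontal applied forces, so A_x = 0.

A_x = 0, A_y = 416.4 N, B_y = 233.6 N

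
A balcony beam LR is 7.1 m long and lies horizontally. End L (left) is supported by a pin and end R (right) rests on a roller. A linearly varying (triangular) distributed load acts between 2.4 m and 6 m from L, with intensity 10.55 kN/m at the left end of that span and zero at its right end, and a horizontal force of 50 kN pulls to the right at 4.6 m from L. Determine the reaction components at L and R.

Resultant of the triangular load: ½ × 10.55 × 3.6 = 18.99 kN, acting at 3.6 m from L (one-third of the span from the peak).
Moments about L: R_y·7.1 − (½·10.55·3.6)·3.6 = 0 → R_y = 68.364/7.1 = 9.62873 ≈ 9.629 kN.
ΣF_y = 0: L_y + 9.62873 − ½·10.55·3.6 = 0 → L_y = 9.361 kN.
ΣF_x = 0: L_x + 50 = 0 → L_x = -50.00 kN.

L_x = -50.00 kN, L_y = 9.361 kN, R_y = 9.629 kN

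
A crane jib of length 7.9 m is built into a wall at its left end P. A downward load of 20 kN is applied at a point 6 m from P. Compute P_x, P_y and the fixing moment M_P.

P_x = 0, P_y = 20.00 kN, M_P = 120.0 kN·m

ΣF_x = 0: P_x = 0.
ΣF_y = 0: P_y − 20 = 0 → P_y = 20.00 kN.
ΣM about P: M_P − 20·6 = 0 → M_P = 120.0 kN·m.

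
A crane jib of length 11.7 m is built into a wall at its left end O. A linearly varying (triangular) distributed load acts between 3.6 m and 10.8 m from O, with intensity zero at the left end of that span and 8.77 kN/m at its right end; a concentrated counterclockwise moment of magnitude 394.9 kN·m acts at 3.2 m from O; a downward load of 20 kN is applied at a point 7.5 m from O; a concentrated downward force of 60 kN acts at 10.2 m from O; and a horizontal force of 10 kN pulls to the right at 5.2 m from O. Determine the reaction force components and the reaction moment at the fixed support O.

O_x = -10.00 kN, O_y = 111.6 kN, M_O = 632.3 kN·m

Resultant of the triangular load: ½ × 8.77 × 7.2 = 31.572 kN, acting at 8.4 m from O (one-third of the span from the peak).
ΣF_x = 0: O_x + 10 = 0 → O_x = -10.00 kN.
ΣF_y = 0: O_y − ½·8.77·7.2 − 20 − 60 = 0 → O_y = 111.6 kN.
ΣM about O: M_O − (½·8.77·7.2)·8.4 + 394.9 − 20·7.5 − 60·10.2 = 0 → M_O = 632.3 kN·m.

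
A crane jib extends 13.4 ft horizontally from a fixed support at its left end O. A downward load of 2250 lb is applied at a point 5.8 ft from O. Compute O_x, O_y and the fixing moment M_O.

O_x = 0, O_y = 2250 lb, M_O = 13050 lb·ft

ΣF_x = 0: O_x = 0.
ΣF_y = 0: O_y − 2250 = 0 → O_y = 2250 lb.
ΣM about O: M_O − 2250·5.8 = 0 → M_O = 13050 lb·ft.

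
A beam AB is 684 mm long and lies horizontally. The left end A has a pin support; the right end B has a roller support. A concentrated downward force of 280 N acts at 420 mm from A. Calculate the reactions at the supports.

Moments about A: B_y·684 − 280·420 = 0 → B_y = 117600/684 = 171.93 ≈ 171.9 N.
ΣF_y = 0: A_y + 171.93 − 280 = 0 → A_y = 108.1 N.
ΣF_x = 0: no horizontal applied forces, so A_x = 0.

A_x = 0, A_y = 108.1 N, B_y = 171.9 N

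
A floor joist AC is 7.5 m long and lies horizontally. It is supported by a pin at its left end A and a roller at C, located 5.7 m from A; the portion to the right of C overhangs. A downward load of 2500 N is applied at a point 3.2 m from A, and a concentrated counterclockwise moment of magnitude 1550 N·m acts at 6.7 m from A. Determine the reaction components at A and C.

A_x = 0, A_y = 1368 N, C_y = 1132 N

ΣM about A: C_y·5.7 − 2500·3.2 + 1550 = 0 → C_y = 6450/5.7 = 1131.58 ≈ 1132 N.
ΣF_y = 0: A_y + 1131.58 − 2500 = 0 → A_y = 1368 N.
ΣF_x = 0: no horizontal applied forces, so A_x = 0.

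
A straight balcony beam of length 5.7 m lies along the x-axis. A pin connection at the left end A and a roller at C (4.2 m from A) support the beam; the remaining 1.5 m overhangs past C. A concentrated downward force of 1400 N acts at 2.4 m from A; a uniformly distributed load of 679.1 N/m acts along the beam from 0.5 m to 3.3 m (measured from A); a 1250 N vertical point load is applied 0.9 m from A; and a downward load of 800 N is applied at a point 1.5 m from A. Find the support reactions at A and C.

Resultant of the distributed load: 679.1 × 2.8 = 1901.48 N at 1.9 m from A.
ΣM about A: C_y·4.2 − 1400·2.4 − (679.1·2.8)·1.9 − 1250·0.9 − 800·1.5 = 0 → C_y = 9297.812/4.2 = 2213.76 ≈ 2214 N.
ΣF_y = 0: A_y + 2213.76 − 1400 − 679.1·2.8 − 1250 − 800 = 0 → A_y = 3138 N.
ΣF_x = 0: no horizontal applied forces, so A_x = 0.

A_x = 0, A_y = 3138 N, C_y = 2214 N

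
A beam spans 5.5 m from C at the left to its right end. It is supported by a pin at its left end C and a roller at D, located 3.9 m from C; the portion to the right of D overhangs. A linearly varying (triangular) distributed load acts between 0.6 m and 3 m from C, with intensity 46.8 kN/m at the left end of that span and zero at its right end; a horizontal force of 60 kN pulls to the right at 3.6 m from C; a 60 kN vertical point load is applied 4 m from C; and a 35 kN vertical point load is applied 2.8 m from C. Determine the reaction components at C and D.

C_x = -60.00 kN, C_y = 44.33 kN, D_y = 106.8 kN

Resultant of the triangular load: ½ × 46.8 × 2.4 = 56.16 kN, acting at 1.4 m from C (one-third of the span from the peak).
Moments about C: D_y·3.9 − (½·46.8·2.4)·1.4 − 60·4 − 35·2.8 = 0 → D_y = 416.624/3.9 = 106.827 ≈ 106.8 kN.
ΣF_y = 0: C_y + 106.827 − ½·46.8·2.4 − 60 − 35 = 0 → C_y = 44.33 kN.
ΣF_x = 0: C_x + 60 = 0 → C_x = -60.00 kN.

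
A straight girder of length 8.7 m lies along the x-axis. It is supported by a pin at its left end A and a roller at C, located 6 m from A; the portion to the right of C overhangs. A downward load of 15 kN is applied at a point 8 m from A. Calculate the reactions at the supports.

Moments about A: C_y·6 − 15·8 = 0 → C_y = 120/6 = 20.00 kN.
ΣF_y = 0: A_y + 20 − 15 = 0 → A_y = -5.000 kN.
ΣF_x = 0: no horizontal applied forces, so A_x = 0.

A_x = 0, A_y = -5.000 kN, C_y = 20.00 kN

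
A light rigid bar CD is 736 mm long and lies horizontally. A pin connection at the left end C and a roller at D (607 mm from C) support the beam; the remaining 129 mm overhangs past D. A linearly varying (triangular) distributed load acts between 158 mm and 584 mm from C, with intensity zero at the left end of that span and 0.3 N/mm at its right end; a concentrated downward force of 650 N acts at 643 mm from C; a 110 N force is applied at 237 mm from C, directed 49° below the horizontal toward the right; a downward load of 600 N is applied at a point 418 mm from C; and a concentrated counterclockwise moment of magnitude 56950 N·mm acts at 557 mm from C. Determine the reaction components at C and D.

Resultant of the triangular load: ½ × 0.3 × 426 = 63.9 N, acting at 442 mm from C (one-third of the span from the peak).
Moments about C: D_y·607 − (½·0.3·426)·442 − 650·643 − 110·sin49°·237 − 600·418 + 56950 = 0 → D_y = 659719/607 = 1086.85 ≈ 1087 N.
ΣF_y = 0: C_y + 1086.85 − ½·0.3·426 − 650 − 110·sin49° − 600 = 0 → C_y = 310.1 N.
ΣF_x = 0: C_x + 110·cos49° = 0 → C_x = -72.17 N.

C_x = -72.17 N, C_y = 310.1 N, D_y = 1087 N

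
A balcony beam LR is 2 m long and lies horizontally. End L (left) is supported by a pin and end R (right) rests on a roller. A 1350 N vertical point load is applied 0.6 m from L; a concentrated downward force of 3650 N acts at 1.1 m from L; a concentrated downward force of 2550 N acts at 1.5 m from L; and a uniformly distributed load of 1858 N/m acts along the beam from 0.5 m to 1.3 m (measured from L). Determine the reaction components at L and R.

L_x = 0, L_y = 4043 N, R_y = 4994 N

Resultant of the distributed load: 1858 × 0.8 = 1486.4 N at 0.9 m from L.
Moments about L: R_y·2 − 1350·0.6 − 3650·1.1 − 2550·1.5 − (1858·0.8)·0.9 = 0 → R_y = 9987.76/2 = 4993.88 ≈ 4994 N.
ΣF_y = 0: L_y + 4993.88 − 1350 − 3650 − 2550 − 1858·0.8 = 0 → L_y = 4043 N.
ΣF_x = 0: no horizontal applied forces, so L_x = 0.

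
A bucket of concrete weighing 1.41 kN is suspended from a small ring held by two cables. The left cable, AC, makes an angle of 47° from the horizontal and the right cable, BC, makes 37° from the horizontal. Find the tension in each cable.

ΣF_x = 0: −T_AC·cos47° + T_BC·cos37° = 0 → T_BC = 0.853954·T_AC.
ΣF_y = 0: T_AC·sin47° + T_BC·sin37° = 1.41.
Substitute: T_AC·(0.731354 + 0.853954·0.601815) = 1.41 → T_AC = 1.13228 ≈ 1.132 kN.
Then T_BC = 0.853954 × 1.13228 = 0.9669 kN.

T_AC = 1.132 kN, T_BC = 0.9669 kN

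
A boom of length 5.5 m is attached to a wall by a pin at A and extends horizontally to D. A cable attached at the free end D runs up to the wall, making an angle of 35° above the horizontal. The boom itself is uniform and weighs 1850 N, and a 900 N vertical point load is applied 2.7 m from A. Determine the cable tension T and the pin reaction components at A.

ΣM about A: T·sin35°·5.5 − 1850·2.75 − 900·2.7 = 0 → T = 7517.5/(5.5·0.573576) = 2382.98 ≈ 2383 N.
ΣF_x = 0: A_x − T·cos35° = 0 → A_x = 2382.98 × 0.819152 = 1952 N.
ΣF_y = 0: A_y + T·sin35° − 1850 − 900 = 0 → A_y = 2750 − 2382.98 × 0.573576 = 1383 N.

T = 2383 N, A_x = 1952 N, A_y = 1383 N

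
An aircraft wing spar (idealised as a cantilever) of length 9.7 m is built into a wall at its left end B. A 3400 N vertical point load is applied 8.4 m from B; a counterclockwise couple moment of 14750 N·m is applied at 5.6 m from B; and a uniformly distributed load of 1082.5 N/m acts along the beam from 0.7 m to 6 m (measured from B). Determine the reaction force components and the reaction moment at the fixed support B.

B_x = 0, B_y = 9137 N, M_B = 33030 N·m

Resultant of the distributed load: 1082.5 × 5.3 = 5737.25 N at 3.35 m from B.
ΣF_x = 0: B_x = 0.
ΣF_y = 0: B_y − 3400 − 1082.5·5.3 = 0 → B_y = 9137 N.
ΣM about B: M_B − 3400·8.4 + 14750 − (1082.5·5.3)·3.35 = 0 → M_B = 33030 N·m.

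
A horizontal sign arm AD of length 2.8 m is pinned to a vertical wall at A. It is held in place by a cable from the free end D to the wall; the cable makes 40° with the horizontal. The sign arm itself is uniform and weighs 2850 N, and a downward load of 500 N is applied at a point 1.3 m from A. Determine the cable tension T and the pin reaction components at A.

T = 2578 N, A_x = 1975 N, A_y = 1693 N

ΣM about A: T·sin40°·2.8 − 2850·1.4 − 500·1.3 = 0 → T = 4640/(2.8·0.642788) = 2578.06 ≈ 2578 N.
ΣF_x = 0: A_x − T·cos40° = 0 → A_x = 2578.06 × 0.766044 = 1975 N.
ΣF_y = 0: A_y + T·sin40° − 2850 − 500 = 0 → A_y = 3350 − 2578.06 × 0.642788 = 1693 N.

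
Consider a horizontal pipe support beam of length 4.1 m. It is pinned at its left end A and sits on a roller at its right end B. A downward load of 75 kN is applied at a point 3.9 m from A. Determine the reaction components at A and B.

Taking moments about A: B_y·4.1 − 75·3.9 = 0 → B_y = 292.5/4.1 = 71.3415 ≈ 71.34 kN.
ΣF_y = 0: A_y + 71.3415 − 75 = 0 → A_y = 3.659 kN.
ΣF_x = 0: no horizontal applied forces, so A_x = 0.

A_x = 0, A_y = 3.659 kN, B_y = 71.34 kN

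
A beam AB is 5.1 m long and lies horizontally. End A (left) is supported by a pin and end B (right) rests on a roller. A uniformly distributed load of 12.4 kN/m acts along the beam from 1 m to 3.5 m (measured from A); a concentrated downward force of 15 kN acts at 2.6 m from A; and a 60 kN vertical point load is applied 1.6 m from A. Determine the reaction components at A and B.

A_x = 0, A_y = 65.85 kN, B_y = 40.15 kN

Resultant of the distributed load: 12.4 × 2.5 = 31 kN at 2.25 m from A.
Moments about A: B_y·5.1 − (12.4·2.5)·2.25 − 15·2.6 − 60·1.6 = 0 → B_y = 204.75/5.1 = 40.1471 ≈ 40.15 kN.
ΣF_y = 0: A_y + 40.1471 − 12.4·2.5 − 15 − 60 = 0 → A_y = 65.85 kN.
ΣF_x = 0: no horizontal applied forces, so A_x = 0.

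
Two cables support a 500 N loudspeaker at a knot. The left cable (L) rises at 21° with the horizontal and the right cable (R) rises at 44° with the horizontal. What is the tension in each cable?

ΣF_x = 0: −T_L·cos21° + T_R·cos44° = 0 → T_R = 1.29783·T_L.
ΣF_y = 0: T_L·sin21° + T_R·sin44° = 500.
Substitute: T_L·(0.358368 + 1.29783·0.694658) = 500 → T_L = 396.852 ≈ 396.9 N.
Then T_R = 1.29783 × 396.852 = 515.0 N.

T_L = 396.9 N, T_R = 515.0 N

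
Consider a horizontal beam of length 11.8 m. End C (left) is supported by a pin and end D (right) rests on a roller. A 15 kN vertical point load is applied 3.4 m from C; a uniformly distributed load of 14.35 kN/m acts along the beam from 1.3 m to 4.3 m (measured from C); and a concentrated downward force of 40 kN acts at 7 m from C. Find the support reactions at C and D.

C_x = 0, C_y = 59.78 kN, D_y = 38.27 kN

Resultant of the distributed load: 14.35 × 3 = 43.05 kN at 2.8 m from C.
ΣM about C: D_y·11.8 − 15·3.4 − (14.35·3)·2.8 − 40·7 = 0 → D_y = 451.54/11.8 = 38.2661 ≈ 38.27 kN.
ΣF_y = 0: C_y + 38.2661 − 15 − 14.35·3 − 40 = 0 → C_y = 59.78 kN.
ΣF_x = 0: no horizontal applied forces, so C_x = 0.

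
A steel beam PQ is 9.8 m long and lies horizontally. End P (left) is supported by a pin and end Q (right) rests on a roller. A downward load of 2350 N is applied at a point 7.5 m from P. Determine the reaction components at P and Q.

P_x = 0, P_y = 551.5 N, Q_y = 1798 N

Moments about P: Q_y·9.8 − 2350·7.5 = 0 → Q_y = 17625/9.8 = 1798.47 ≈ 1798 N.
ΣF_y = 0: P_y + 1798.47 − 2350 = 0 → P_y = 551.5 N.
ΣF_x = 0: no horizontal applied forces, so P_x = 0.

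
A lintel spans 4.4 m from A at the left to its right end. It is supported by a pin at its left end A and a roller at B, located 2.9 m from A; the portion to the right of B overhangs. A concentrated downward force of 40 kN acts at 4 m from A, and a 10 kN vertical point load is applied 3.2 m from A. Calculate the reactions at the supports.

A_x = 0, A_y = -16.21 kN, B_y = 66.21 kN

Taking moments about A: B_y·2.9 − 40·4 − 10·3.2 = 0 → B_y = 192/2.9 = 66.2069 ≈ 66.21 kN.
ΣF_y = 0: A_y + 66.2069 − 40 − 10 = 0 → A_y = -16.21 kN.
ΣF_x = 0: no horizontal applied forces, so A_x = 0.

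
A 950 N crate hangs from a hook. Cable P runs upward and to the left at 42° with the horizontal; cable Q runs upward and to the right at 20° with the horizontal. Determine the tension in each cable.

T_P = 1011 N, T_Q = 799.6 N

ΣF_x = 0: −T_P·cos42° + T_Q·cos20° = 0 → T_Q = 0.790838·T_P.
ΣF_y = 0: T_P·sin42° + T_Q·sin20° = 950.
Substitute: T_P·(0.669131 + 0.790838·0.34202) = 950 → T_P = 1011.05 ≈ 1011 N.
Then T_Q = 0.790838 × 1011.05 = 799.6 N.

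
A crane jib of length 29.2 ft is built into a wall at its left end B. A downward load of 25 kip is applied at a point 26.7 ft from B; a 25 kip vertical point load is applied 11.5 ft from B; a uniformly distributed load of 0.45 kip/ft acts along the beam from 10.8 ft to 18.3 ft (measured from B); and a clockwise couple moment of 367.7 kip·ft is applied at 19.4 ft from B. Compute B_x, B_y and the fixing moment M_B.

B_x = 0, B_y = 53.38 kip, M_B = 1372 kip·ft

Resultant of the distributed load: 0.45 × 7.5 = 3.375 kip at 14.55 ft from B.
ΣF_x = 0: B_x = 0.
ΣF_y = 0: B_y − 25 − 25 − 0.45·7.5 = 0 → B_y = 53.38 kip.
ΣM about B: M_B − 25·26.7 − 25·11.5 − (0.45·7.5)·14.55 − 367.7 = 0 → M_B = 1372 kip·ft.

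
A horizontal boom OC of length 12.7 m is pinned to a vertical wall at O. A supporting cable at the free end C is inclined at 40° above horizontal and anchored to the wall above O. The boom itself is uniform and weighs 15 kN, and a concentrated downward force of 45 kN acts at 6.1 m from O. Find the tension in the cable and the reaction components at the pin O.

T = 45.29 kN, O_x = 34.70 kN, O_y = 30.89 kN

ΣM about O: T·sin40°·12.7 − 15·6.35 − 45·6.1 = 0 → T = 369.75/(12.7·0.642788) = 45.2936 ≈ 45.29 kN.
ΣF_x = 0: O_x − T·cos40° = 0 → O_x = 45.2936 × 0.766044 = 34.70 kN.
ΣF_y = 0: O_y + T·sin40° − 15 − 45 = 0 → O_y = 60 − 45.2936 × 0.642788 = 30.89 kN.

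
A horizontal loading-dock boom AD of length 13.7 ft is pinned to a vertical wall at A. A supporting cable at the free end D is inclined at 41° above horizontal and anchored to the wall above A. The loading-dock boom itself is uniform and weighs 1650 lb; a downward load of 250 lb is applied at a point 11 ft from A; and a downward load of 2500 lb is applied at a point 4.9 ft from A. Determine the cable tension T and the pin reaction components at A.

T = 2926 lb, A_x = 2209 lb, A_y = 2480 lb

ΣM about A: T·sin41°·13.7 − 1650·6.85 − 250·11 − 2500·4.9 = 0 → T = 26302.5/(13.7·0.656059) = 2926.4 ≈ 2926 lb.
ΣF_x = 0: A_x − T·cos41° = 0 → A_x = 2926.4 × 0.75471 = 2209 lb.
ΣF_y = 0: A_y + T·sin41° − 1650 − 250 − 2500 = 0 → A_y = 4400 − 2926.4 × 0.656059 = 2480 lb.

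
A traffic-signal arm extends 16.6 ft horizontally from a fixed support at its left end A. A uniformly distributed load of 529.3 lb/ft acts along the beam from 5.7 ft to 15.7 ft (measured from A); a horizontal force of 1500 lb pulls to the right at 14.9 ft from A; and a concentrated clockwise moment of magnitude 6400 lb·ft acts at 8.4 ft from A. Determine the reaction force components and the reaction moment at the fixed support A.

Resultant of the distributed load: 529.3 × 10 = 5293 lb at 10.7 ft from A.
ΣF_x = 0: A_x + 1500 = 0 → A_x = -1500 lb.
ΣF_y = 0: A_y − 529.3·10 = 0 → A_y = 5293 lb.
ΣM about A: M_A − (529.3·10)·10.7 − 6400 = 0 → M_A = 63040 lb·ft.

A_x = -1500 lb, A_y = 5293 lb, M_A = 63040 lb·ft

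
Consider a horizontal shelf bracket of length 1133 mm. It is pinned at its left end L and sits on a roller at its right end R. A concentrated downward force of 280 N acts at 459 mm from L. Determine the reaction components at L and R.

L_x = 0, L_y = 166.6 N, R_y = 113.4 N

Moments about L: R_y·1133 − 280·459 = 0 → R_y = 128520/1133 = 113.433 ≈ 113.4 N.
ΣF_y = 0: L_y + 113.433 − 280 = 0 → L_y = 166.6 N.
ΣF_x = 0: no horizontal applied forces, so L_x = 0.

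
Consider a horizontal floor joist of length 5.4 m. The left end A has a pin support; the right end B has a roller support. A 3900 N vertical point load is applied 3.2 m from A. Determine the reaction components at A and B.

Moments about A: B_y·5.4 − 3900·3.2 = 0 → B_y = 12480/5.4 = 2311.11 ≈ 2311 N.
ΣF_y = 0: A_y + 2311.11 − 3900 = 0 → A_y = 1589 N.
ΣF_x = 0: no horizontal applied forces, so A_x = 0.

A_x = 0, A_y = 1589 N, B_y = 2311 N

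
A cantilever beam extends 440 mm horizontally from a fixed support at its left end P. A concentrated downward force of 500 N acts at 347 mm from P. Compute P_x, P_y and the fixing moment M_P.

ΣF_x = 0: P_x = 0.
ΣF_y = 0: P_y − 500 = 0 → P_y = 500.0 N.
ΣM about P: M_P − 500·347 = 0 → M_P = 173500 N·mm.

P_x = 0, P_y = 500.0 N, M_P = 173500 N·mm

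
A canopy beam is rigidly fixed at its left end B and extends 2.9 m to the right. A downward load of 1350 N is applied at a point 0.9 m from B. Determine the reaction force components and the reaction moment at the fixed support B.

ΣF_x = 0: B_x = 0.
ΣF_y = 0: B_y − 1350 = 0 → B_y = 1350 N.
ΣM about B: M_B − 1350·0.9 = 0 → M_B = 1215 N·m.

B_x = 0, B_y = 1350 N, M_B = 1215 N·m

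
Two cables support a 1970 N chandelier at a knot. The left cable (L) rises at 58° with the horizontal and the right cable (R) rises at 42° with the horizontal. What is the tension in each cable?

ΣF_x = 0: −T_L·cos58° + T_R·cos42° = 0 → T_R = 0.713077·T_L.
ΣF_y = 0: T_L·sin58° + T_R·sin42° = 1970.
Substitute: T_L·(0.848048 + 0.713077·0.669131) = 1970 → T_L = 1486.58 ≈ 1487 N.
Then T_R = 0.713077 × 1486.58 = 1060 N.

T_L = 1487 N, T_R = 1060 N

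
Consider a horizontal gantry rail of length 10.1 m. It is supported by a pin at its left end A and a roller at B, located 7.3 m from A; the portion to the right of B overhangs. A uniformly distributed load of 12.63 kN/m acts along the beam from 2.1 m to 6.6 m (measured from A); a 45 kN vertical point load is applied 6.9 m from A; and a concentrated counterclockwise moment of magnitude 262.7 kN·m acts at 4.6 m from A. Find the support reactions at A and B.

A_x = 0, A_y = 61.42 kN, B_y = 40.42 kN

Resultant of the distributed load: 12.63 × 4.5 = 56.835 kN at 4.35 m from A.
Taking moments about A: B_y·7.3 − (12.63·4.5)·4.35 − 45·6.9 + 262.7 = 0 → B_y = 295.03225/7.3 = 40.4154 ≈ 40.42 kN.
ΣF_y = 0: A_y + 40.4154 − 12.63·4.5 − 45 = 0 → A_y = 61.42 kN.
ΣF_x = 0: no horizontal applied forces, so A_x = 0.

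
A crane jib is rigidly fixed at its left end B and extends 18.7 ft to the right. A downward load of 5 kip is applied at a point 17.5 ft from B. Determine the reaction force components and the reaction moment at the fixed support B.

B_x = 0, B_y = 5.000 kip, M_B = 87.50 kip·ft

ΣF_x = 0: B_x = 0.
ΣF_y = 0: B_y − 5 = 0 → B_y = 5.000 kip.
ΣM about B: M_B − 5·17.5 = 0 → M_B = 87.50 kip·ft.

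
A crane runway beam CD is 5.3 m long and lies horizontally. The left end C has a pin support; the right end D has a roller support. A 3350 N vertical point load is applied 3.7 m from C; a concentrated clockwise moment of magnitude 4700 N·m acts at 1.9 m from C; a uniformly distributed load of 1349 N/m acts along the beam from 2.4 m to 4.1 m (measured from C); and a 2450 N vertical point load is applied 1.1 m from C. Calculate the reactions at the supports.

C_x = 0, C_y = 2953 N, D_y = 5140 N

Resultant of the distributed load: 1349 × 1.7 = 2293.3 N at 3.25 m from C.
Moments about C: D_y·5.3 − 3350·3.7 − 4700 − (1349·1.7)·3.25 − 2450·1.1 = 0 → D_y = 27243.225/5.3 = 5140.23 ≈ 5140 N.
ΣF_y = 0: C_y + 5140.23 − 3350 − 1349·1.7 − 2450 = 0 → C_y = 2953 N.
ΣF_x = 0: no horizontal applied forces, so C_x = 0.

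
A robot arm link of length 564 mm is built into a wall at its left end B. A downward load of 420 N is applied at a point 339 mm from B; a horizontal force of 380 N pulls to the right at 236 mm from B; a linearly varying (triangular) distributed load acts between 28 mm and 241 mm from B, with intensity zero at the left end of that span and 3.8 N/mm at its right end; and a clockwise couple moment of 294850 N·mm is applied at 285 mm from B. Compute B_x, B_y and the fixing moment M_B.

Resultant of the triangular load: ½ × 3.8 × 213 = 404.7 N, acting at 170 mm from B (one-third of the span from the peak).
ΣF_x = 0: B_x + 380 = 0 → B_x = -380.0 N.
ΣF_y = 0: B_y − 420 − ½·3.8·213 = 0 → B_y = 824.7 N.
ΣM about B: M_B − 420·339 − (½·3.8·213)·170 − 294850 = 0 → M_B = 506000 N·mm.

B_x = -380.0 N, B_y = 824.7 N, M_B = 506000 N·mm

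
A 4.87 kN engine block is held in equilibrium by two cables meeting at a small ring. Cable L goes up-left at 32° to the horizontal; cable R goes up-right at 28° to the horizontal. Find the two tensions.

T_L = 4.965 kN, T_R = 4.769 kN

ΣF_x = 0: −T_L·cos32° + T_R·cos28° = 0 → T_R = 0.960474·T_L.
ΣF_y = 0: T_L·sin32° + T_R·sin28° = 4.87.
Substitute: T_L·(0.529919 + 0.960474·0.469472) = 4.87 → T_L = 4.96516 ≈ 4.965 kN.
Then T_R = 0.960474 × 4.96516 = 4.769 kN.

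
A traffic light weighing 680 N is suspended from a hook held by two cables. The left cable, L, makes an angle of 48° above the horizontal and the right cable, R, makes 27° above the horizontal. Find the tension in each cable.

T_L = 627.3 N, T_R = 471.1 N

ΣF_x = 0: −T_L·cos48° + T_R·cos27° = 0 → T_R = 0.750983·T_L.
ΣF_y = 0: T_L·sin48° + T_R·sin27° = 680.
Substitute: T_L·(0.743145 + 0.750983·0.45399) = 680 → T_L = 627.258 ≈ 627.3 N.
Then T_R = 0.750983 × 627.258 = 471.1 N.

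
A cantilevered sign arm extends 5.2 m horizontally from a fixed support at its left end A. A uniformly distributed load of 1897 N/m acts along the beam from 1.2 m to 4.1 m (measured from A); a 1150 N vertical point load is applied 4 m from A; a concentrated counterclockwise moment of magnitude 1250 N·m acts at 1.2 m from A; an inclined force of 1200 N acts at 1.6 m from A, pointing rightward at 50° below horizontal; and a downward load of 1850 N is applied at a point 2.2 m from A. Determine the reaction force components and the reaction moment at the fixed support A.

Resultant of the distributed load: 1897 × 2.9 = 5501.3 N at 2.65 m from A.
ΣF_x = 0: A_x + 1200·cos50° = 0 → A_x = -771.3 N.
ΣF_y = 0: A_y − 1897·2.9 − 1150 − 1200·sin50° − 1850 = 0 → A_y = 9421 N.
ΣM about A: M_A − (1897·2.9)·2.65 − 1150·4 + 1250 − 1200·sin50°·1.6 − 1850·2.2 = 0 → M_A = 23470 N·m.

A_x = -771.3 N, A_y = 9421 N, M_A = 23470 N·m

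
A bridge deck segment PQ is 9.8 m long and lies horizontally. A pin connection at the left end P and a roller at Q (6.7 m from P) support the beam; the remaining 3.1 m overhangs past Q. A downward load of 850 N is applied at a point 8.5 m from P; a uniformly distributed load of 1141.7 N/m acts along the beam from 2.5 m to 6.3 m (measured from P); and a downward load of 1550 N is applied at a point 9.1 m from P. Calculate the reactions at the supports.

Resultant of the distributed load: 1141.7 × 3.8 = 4338.46 N at 4.4 m from P.
Moments about P: Q_y·6.7 − 850·8.5 − (1141.7·3.8)·4.4 − 1550·9.1 = 0 → Q_y = 40419.224/6.7 = 6032.72 ≈ 6033 N.
ΣF_y = 0: P_y + 6032.72 − 850 − 1141.7·3.8 − 1550 = 0 → P_y = 705.7 N.
ΣF_x = 0: no horizontal applied forces, so P_x = 0.

P_x = 0, P_y = 705.7 N, Q_y = 6033 N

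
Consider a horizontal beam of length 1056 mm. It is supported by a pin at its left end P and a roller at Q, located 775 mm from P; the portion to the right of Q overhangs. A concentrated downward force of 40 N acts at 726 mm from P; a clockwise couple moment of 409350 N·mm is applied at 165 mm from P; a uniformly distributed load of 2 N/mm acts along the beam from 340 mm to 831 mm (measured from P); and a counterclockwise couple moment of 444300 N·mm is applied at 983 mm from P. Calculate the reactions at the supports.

P_x = 0, P_y = 287.7 N, Q_y = 734.3 N

Resultant of the distributed load: 2 × 491 = 982 N at 585.5 mm from P.
ΣM about P: Q_y·775 − 40·726 − 409350 − (2·491)·585.5 + 444300 = 0 → Q_y = 569051/775 = 734.259 ≈ 734.3 N.
ΣF_y = 0: P_y + 734.259 − 40 − 2·491 = 0 → P_y = 287.7 N.
ΣF_x = 0: no horizontal applied forces, so P_x = 0.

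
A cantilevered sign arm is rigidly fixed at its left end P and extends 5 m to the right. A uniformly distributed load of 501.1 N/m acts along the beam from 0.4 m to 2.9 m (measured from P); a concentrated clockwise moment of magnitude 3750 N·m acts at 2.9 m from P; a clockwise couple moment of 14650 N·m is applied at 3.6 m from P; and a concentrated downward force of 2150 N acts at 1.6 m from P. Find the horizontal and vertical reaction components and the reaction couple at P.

P_x = 0, P_y = 3403 N, M_P = 23910 N·m

Resultant of the distributed load: 501.1 × 2.5 = 1252.75 N at 1.65 m from P.
ΣF_x = 0: P_x = 0.
ΣF_y = 0: P_y − 501.1·2.5 − 2150 = 0 → P_y = 3403 N.
ΣM about P: M_P − (501.1·2.5)·1.65 − 3750 − 14650 − 2150·1.6 = 0 → M_P = 23910 N·m.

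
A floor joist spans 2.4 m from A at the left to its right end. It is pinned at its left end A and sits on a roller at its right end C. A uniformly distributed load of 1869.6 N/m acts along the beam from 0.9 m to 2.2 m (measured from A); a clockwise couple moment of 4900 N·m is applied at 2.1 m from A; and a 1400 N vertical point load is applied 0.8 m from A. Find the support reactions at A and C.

A_x = 0, A_y = -247.5 N, C_y = 4078 N

Resultant of the distributed load: 1869.6 × 1.3 = 2430.48 N at 1.55 m from A.
Moments about A: C_y·2.4 − (1869.6·1.3)·1.55 − 4900 − 1400·0.8 = 0 → C_y = 9787.244/2.4 = 4078.02 ≈ 4078 N.
ΣF_y = 0: A_y + 4078.02 − 1869.6·1.3 − 1400 = 0 → A_y = -247.5 N.
ΣF_x = 0: no horizontal applied forces, so A_x = 0.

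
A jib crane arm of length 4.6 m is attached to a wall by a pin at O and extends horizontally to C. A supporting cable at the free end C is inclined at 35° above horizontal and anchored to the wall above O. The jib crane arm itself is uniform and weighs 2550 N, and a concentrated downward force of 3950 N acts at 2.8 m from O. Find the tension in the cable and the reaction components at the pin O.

ΣM about O: T·sin35°·4.6 − 2550·2.3 − 3950·2.8 = 0 → T = 16925/(4.6·0.573576) = 6414.75 ≈ 6415 N.
ΣF_x = 0: O_x − T·cos35° = 0 → O_x = 6414.75 × 0.819152 = 5255 N.
ΣF_y = 0: O_y + T·sin35° − 2550 − 3950 = 0 → O_y = 6500 − 6414.75 × 0.573576 = 2821 N.

T = 6415 N, O_x = 5255 N, O_y = 2821 N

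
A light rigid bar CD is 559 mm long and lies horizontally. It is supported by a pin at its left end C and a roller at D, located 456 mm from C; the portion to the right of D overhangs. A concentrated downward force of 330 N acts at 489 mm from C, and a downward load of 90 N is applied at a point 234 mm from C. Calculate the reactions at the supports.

Taking moments about C: D_y·456 − 330·489 − 90·234 = 0 → D_y = 182430/456 = 400.066 ≈ 400.1 N.
ΣF_y = 0: C_y + 400.066 − 330 − 90 = 0 → C_y = 19.93 N.
ΣF_x = 0: no horizontal applied forces, so C_x = 0.

C_x = 0, C_y = 19.93 N, D_y = 400.1 N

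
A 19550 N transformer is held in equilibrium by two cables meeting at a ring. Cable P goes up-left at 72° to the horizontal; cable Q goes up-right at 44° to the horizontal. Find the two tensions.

T_P = 15650 N, T_Q = 6722 N

ΣF_x = 0: −T_P·cos72° + T_Q·cos44° = 0 → T_Q = 0.429584·T_P.
ΣF_y = 0: T_P·sin72° + T_Q·sin44° = 19550.
Substitute: T_P·(0.951057 + 0.429584·0.694658) = 19550 → T_P = 15646.6 ≈ 15650 N.
Then T_Q = 0.429584 × 15646.6 = 6722 N.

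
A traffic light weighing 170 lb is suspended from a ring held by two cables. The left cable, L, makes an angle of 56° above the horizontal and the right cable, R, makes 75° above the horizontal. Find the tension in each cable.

ΣF_x = 0: −T_L·cos56° + T_R·cos75° = 0 → T_R = 2.16056·T_L.
ΣF_y = 0: T_L·sin56° + T_R·sin75° = 170.
Substitute: T_L·(0.829038 + 2.16056·0.965926) = 170 → T_L = 58.2995 ≈ 58.30 lb.
Then T_R = 2.16056 × 58.2995 = 126.0 lb.

T_L = 58.30 lb, T_R = 126.0 lb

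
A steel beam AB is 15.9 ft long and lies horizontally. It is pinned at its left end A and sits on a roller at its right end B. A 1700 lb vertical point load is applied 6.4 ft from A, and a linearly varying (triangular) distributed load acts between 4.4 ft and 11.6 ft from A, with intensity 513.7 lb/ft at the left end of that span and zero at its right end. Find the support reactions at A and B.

A_x = 0, A_y = 2074 lb, B_y = 1475 lb

Resultant of the triangular load: ½ × 513.7 × 7.2 = 1849.32 lb, acting at 6.8 ft from A (one-third of the span from the peak).
ΣM about A: B_y·15.9 − 1700·6.4 − (½·513.7·7.2)·6.8 = 0 → B_y = 23455.376/15.9 = 1475.18 ≈ 1475 lb.
ΣF_y = 0: A_y + 1475.18 − 1700 − ½·513.7·7.2 = 0 → A_y = 2074 lb.
ΣF_x = 0: no horizontal applied forces, so A_x = 0.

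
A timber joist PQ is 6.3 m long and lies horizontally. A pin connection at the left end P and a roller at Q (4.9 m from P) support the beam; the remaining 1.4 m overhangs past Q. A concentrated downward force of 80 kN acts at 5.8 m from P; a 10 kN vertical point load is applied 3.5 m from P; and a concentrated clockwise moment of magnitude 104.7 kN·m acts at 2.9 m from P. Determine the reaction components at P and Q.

P_x = 0, P_y = -33.20 kN, Q_y = 123.2 kN

Taking moments about P: Q_y·4.9 − 80·5.8 − 10·3.5 − 104.7 = 0 → Q_y = 603.7/4.9 = 123.204 ≈ 123.2 kN.
ΣF_y = 0: P_y + 123.204 − 80 − 10 = 0 → P_y = -33.20 kN.
ΣF_x = 0: no horizontal applied forces, so P_x = 0.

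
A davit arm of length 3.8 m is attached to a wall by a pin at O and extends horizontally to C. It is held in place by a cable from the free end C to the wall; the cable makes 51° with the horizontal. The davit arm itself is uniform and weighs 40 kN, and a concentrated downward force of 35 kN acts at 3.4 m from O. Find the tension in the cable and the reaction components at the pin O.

T = 66.03 kN, O_x = 41.55 kN, O_y = 23.68 kN

ΣM about O: T·sin51°·3.8 − 40·1.9 − 35·3.4 = 0 → T = 195/(3.8·0.777146) = 66.0311 ≈ 66.03 kN.
ΣF_x = 0: O_x − T·cos51° = 0 → O_x = 66.0311 × 0.62932 = 41.55 kN.
ΣF_y = 0: O_y + T·sin51° − 40 − 35 = 0 → O_y = 75 − 66.0311 × 0.777146 = 23.68 kN.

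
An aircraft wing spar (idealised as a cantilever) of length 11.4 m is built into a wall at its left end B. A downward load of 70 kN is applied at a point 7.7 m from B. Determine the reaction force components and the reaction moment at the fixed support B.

B_x = 0, B_y = 70.00 kN, M_B = 539.0 kN·m

ΣF_x = 0: B_x = 0.
ΣF_y = 0: B_y − 70 = 0 → B_y = 70.00 kN.
ΣM about B: M_B − 70·7.7 = 0 → M_B = 539.0 kN·m.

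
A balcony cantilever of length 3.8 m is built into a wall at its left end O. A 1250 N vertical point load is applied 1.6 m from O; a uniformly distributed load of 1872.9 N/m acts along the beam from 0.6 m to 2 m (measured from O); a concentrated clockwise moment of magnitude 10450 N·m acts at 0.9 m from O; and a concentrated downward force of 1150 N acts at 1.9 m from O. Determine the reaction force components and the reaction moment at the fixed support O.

O_x = 0, O_y = 5022 N, M_O = 18040 N·m

Resultant of the distributed load: 1872.9 × 1.4 = 2622.06 N at 1.3 m from O.
ΣF_x = 0: O_x = 0.
ΣF_y = 0: O_y − 1250 − 1872.9·1.4 − 1150 = 0 → O_y = 5022 N.
ΣM about O: M_O − 1250·1.6 − (1872.9·1.4)·1.3 − 10450 − 1150·1.9 = 0 → M_O = 18040 N·m.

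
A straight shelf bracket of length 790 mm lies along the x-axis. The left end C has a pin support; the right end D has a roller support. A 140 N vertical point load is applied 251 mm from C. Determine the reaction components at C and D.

Taking moments about C: D_y·790 − 140·251 = 0 → D_y = 35140/790 = 44.481 ≈ 44.48 N.
ΣF_y = 0: C_y + 44.481 − 140 = 0 → C_y = 95.52 N.
ΣF_x = 0: no horizontal applied forces, so C_x = 0.

C_x = 0, C_y = 95.52 N, D_y = 44.48 N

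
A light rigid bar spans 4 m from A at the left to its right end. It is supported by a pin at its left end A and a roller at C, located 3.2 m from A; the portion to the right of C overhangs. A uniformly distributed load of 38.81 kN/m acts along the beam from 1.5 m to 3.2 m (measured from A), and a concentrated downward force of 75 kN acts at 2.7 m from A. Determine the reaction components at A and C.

A_x = 0, A_y = 29.24 kN, C_y = 111.7 kN

Resultant of the distributed load: 38.81 × 1.7 = 65.977 kN at 2.35 m from A.
Taking moments about A: C_y·3.2 − (38.81·1.7)·2.35 − 75·2.7 = 0 → C_y = 357.54595/3.2 = 111.733 ≈ 111.7 kN.
ΣF_y = 0: A_y + 111.733 − 38.81·1.7 − 75 = 0 → A_y = 29.24 kN.
ΣF_x = 0: no horizontal applied forces, so A_x = 0.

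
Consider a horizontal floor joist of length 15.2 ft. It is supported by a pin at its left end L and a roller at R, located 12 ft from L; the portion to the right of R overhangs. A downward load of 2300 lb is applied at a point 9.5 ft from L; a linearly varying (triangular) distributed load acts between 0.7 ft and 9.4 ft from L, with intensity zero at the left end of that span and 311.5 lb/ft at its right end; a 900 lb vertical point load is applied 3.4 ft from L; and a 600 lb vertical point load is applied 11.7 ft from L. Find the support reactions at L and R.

Resultant of the triangular load: ½ × 311.5 × 8.7 = 1355.025 lb, acting at 6.5 ft from L (one-third of the span from the peak).
Taking moments about L: R_y·12 − 2300·9.5 − (½·311.5·8.7)·6.5 − 900·3.4 − 600·11.7 = 0 → R_y = 40737.6625/12 = 3394.81 ≈ 3395 lb.
ΣF_y = 0: L_y + 3394.81 − 2300 − ½·311.5·8.7 − 900 − 600 = 0 → L_y = 1760 lb.
ΣF_x = 0: no horizontal applied forces, so L_x = 0.

L_x = 0, L_y = 1760 lb, R_y = 3395 lb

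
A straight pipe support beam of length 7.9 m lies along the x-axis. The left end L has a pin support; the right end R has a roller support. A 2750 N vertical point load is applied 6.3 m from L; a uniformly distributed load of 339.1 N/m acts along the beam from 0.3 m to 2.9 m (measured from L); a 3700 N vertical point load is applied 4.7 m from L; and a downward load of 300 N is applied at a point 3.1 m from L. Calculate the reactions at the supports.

Resultant of the distributed load: 339.1 × 2.6 = 881.66 N at 1.6 m from L.
ΣM about L: R_y·7.9 − 2750·6.3 − (339.1·2.6)·1.6 − 3700·4.7 − 300·3.1 = 0 → R_y = 37055.656/7.9 = 4690.59 ≈ 4691 N.
ΣF_y = 0: L_y + 4690.59 − 2750 − 339.1·2.6 − 3700 − 300 = 0 → L_y = 2941 N.
ΣF_x = 0: no horizontal applied forces, so L_x = 0.

L_x = 0, L_y = 2941 N, R_y = 4691 N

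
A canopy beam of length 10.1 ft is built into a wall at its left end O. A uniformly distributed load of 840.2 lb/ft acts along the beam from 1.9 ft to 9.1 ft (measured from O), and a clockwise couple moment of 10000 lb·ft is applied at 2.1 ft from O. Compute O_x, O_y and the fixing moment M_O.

Resultant of the distributed load: 840.2 × 7.2 = 6049.44 lb at 5.5 ft from O.
ΣF_x = 0: O_x = 0.
ΣF_y = 0: O_y − 840.2·7.2 = 0 → O_y = 6049 lb.
ΣM about O: M_O − (840.2·7.2)·5.5 − 10000 = 0 → M_O = 43270 lb·ft.

O_x = 0, O_y = 6049 lb, M_O = 43270 lb·ft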